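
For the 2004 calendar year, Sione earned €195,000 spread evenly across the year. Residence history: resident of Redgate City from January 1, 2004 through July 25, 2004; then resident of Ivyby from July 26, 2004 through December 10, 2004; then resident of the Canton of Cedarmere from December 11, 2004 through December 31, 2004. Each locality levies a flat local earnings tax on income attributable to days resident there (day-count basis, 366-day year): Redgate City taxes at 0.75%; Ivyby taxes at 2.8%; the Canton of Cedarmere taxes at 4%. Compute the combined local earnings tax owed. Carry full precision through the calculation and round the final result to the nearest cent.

€3,333.38

Redgate City, January 1 – July 25, 2004: 207 days → €195,000 × 0.75% × 207/366 = €827.1516
Ivyby, July 26 – December 10, 2004: 138 days → €195,000 × 2.8% × 138/366 = €2,058.6885
The Canton of Cedarmere, December 11 – December 31, 2004: 21 days → €195,000 × 4% × 21/366 = €447.5410
Total = €3,333.3811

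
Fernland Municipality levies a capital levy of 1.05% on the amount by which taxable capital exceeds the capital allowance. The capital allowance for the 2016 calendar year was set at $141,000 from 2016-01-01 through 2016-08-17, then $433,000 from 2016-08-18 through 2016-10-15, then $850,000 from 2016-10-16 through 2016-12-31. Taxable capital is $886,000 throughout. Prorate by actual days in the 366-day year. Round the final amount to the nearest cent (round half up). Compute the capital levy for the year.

2016-01-01 to 2016-08-17: 230 days, exemption $141,000 → ($886,000 − $141,000) × 1.05% × 230/366 = $4,915.7787
2016-08-18 to 2016-10-15: 59 days, exemption $433,000 → ($886,000 − $433,000) × 1.05% × 59/366 = $766.7582
2016-10-16 to 2016-12-31: 77 days, exemption $850,000 → ($886,000 − $850,000) × 1.05% × 77/366 = $79.5246
Total = $5,762.0615

$5,762.06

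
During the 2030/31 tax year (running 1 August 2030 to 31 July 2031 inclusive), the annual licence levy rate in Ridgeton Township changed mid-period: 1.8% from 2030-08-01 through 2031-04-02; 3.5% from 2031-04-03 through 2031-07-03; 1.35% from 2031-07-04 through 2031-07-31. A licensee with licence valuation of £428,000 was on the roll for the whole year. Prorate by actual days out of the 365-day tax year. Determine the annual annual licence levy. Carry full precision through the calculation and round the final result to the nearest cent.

£9,390.20

2030-08-01 to 2031-04-02: 245 days at 1.8% → £428,000 × 1.8% × 245/365 = £5,171.1781
2031-04-03 to 2031-07-03: 92 days at 3.5% → £428,000 × 3.5% × 92/365 = £3,775.7808
2031-07-04 to 2031-07-31: 28 days at 1.35% → £428,000 × 1.35% × 28/365 = £443.2438
Total = £9,390.2027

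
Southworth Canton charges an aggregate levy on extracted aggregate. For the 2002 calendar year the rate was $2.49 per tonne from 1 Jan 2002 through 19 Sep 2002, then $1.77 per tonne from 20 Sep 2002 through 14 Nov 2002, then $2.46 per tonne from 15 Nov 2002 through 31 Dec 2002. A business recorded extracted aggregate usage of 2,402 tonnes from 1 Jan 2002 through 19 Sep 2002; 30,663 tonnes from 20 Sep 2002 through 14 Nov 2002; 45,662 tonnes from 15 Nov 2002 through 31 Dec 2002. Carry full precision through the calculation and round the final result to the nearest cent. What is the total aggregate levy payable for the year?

1 Jan – 19 Sep 2002: 2,402 tonnes at $2.49/tonne → $5,980.98
20 Sep – 14 Nov 2002: 30,663 tonnes at $1.77/tonne → $54,273.51
15 Nov – 31 Dec 2002: 45,662 tonnes at $2.46/tonne → $112,328.52

$172,583.01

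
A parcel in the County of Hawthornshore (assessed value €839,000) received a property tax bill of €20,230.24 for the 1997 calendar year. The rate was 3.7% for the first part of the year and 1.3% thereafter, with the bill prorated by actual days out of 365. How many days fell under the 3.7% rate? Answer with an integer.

169 days

Let d = days at the first rate; then 365 − d days at the second rate.
€839,000 × [3.7%·d + 1.3%·(365−d)] / 365 = €20,230.24
Solving gives d = 169, so the new rate took effect on 19 Jun 1997.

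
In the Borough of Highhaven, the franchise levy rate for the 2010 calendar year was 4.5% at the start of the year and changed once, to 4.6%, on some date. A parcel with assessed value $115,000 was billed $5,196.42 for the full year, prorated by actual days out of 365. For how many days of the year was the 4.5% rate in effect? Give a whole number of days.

297 days

Let d = days at the first rate; then 365 − d days at the second rate.
$115,000 × [4.5%·d + 4.6%·(365−d)] / 365 = $5,196.42
Solving gives d = 297, so the new rate took effect on 25 October 2010.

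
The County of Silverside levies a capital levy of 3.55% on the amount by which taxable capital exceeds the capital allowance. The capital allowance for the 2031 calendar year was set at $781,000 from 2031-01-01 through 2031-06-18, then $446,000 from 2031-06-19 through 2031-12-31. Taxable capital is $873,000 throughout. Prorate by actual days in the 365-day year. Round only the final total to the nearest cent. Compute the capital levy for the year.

$9,652.11

2031-01-01 to 2031-06-18: 169 days, exemption $781,000 → ($873,000 − $781,000) × 3.55% × 169/365 = $1,512.2027
2031-06-19 to 2031-12-31: 196 days, exemption $446,000 → ($873,000 − $446,000) × 3.55% × 196/365 = $8,139.9068
Total = $9,652.1096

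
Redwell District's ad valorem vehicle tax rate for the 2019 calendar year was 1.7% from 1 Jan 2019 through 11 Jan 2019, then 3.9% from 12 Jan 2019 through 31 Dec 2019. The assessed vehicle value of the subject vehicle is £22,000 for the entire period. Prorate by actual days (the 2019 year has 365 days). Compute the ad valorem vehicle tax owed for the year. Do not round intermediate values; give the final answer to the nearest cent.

1 Jan – 11 Jan 2019: 11 days at 1.7% → £22,000 × 1.7% × 11/365 = £11.2712
12 Jan – 31 Dec 2019: 354 days at 3.9% → £22,000 × 3.9% × 354/365 = £832.1425
Total = £843.4137

£843.41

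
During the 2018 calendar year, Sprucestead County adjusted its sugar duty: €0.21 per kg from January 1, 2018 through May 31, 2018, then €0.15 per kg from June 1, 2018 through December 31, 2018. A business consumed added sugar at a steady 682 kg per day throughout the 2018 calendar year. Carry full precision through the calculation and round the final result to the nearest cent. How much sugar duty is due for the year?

January 1 – May 31, 2018: 151 days × 682 kg/day = 102,982 kg at €0.21/kg → €21626.22
June 1 – December 31, 2018: 214 days × 682 kg/day = 145,948 kg at €0.15/kg → €21892.20

€43518.42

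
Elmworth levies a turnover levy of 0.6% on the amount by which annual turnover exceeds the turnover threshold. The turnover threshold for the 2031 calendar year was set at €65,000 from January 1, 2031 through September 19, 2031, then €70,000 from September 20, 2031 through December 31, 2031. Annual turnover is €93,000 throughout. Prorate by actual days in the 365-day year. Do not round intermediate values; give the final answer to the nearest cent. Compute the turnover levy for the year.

January 1 – September 19, 2031: 262 days, exemption €65,000 → (€93,000 − €65,000) × 0.6% × 262/365 = €120.5918
September 20 – December 31, 2031: 103 days, exemption €70,000 → (€93,000 − €70,000) × 0.6% × 103/365 = €38.9425
Total = €159.5342

€159.53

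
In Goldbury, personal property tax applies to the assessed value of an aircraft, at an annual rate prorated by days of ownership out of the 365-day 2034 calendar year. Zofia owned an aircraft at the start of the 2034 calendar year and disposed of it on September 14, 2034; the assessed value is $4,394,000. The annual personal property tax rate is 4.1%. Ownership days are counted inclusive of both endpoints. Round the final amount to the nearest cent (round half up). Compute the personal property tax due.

Days held (January 1 – September 14, 2034): 257 out of 365
Tax = $4,394,000 × 4.1% × 257/365 = $126,848.1589

$126,848.16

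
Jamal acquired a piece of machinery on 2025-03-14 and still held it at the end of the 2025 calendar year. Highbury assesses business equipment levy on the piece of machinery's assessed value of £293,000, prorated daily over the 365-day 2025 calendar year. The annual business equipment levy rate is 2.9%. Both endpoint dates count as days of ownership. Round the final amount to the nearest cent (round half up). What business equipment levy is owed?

£6,820.88

Days held (2025-03-14 to 2025-12-31): 293 out of 365
Tax = £293,000 × 2.9% × 293/365 = £6,820.8795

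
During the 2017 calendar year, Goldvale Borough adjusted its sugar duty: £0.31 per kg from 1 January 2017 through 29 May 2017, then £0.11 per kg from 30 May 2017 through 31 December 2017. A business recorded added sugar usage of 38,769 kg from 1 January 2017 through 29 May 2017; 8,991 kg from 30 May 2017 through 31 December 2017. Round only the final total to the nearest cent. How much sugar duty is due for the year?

£13,007.40

1 January – 29 May 2017: 38,769 kg at £0.31/kg → £12,018.39
30 May – 31 December 2017: 8,991 kg at £0.11/kg → £989.01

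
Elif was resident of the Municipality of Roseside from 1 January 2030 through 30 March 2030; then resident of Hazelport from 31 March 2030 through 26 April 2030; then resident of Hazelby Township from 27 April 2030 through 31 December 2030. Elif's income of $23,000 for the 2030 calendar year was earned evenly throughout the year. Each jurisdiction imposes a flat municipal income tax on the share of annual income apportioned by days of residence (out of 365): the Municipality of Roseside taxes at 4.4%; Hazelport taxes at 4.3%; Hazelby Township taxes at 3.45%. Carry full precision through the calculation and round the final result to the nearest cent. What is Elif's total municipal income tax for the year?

$861.24

The Municipality of Roseside, 1 January – 30 March 2030: 89 days → $23,000 × 4.4% × 89/365 = $246.7616
Hazelport, 31 March – 26 April 2030: 27 days → $23,000 × 4.3% × 27/365 = $73.1589
Hazelby Township, 27 April – 31 December 2030: 249 days → $23,000 × 3.45% × 249/365 = $541.3192
Total = $861.2397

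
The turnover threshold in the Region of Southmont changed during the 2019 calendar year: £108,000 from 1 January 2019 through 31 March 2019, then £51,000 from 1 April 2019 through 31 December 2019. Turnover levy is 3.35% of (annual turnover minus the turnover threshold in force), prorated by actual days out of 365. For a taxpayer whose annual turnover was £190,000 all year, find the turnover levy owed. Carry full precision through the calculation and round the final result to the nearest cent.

£4,185.66

1 January – 31 March 2019: 90 days, exemption £108,000 → (£190,000 − £108,000) × 3.35% × 90/365 = £677.3425
1 April – 31 December 2019: 275 days, exemption £51,000 → (£190,000 − £51,000) × 3.35% × 275/365 = £3,508.3219
Total = £4,185.6644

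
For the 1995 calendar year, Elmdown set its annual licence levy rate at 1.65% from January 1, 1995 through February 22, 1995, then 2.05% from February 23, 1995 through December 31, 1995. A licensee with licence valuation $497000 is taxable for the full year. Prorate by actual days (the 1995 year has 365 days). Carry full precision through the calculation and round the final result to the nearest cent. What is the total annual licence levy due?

January 1 – February 22, 1995: 53 days at 1.65% → $497000 × 1.65% × 53/365 = $1190.7575
February 23 – December 31, 1995: 312 days at 2.05% → $497000 × 2.05% × 312/365 = $8709.0740
Total = $9899.8315

$9899.83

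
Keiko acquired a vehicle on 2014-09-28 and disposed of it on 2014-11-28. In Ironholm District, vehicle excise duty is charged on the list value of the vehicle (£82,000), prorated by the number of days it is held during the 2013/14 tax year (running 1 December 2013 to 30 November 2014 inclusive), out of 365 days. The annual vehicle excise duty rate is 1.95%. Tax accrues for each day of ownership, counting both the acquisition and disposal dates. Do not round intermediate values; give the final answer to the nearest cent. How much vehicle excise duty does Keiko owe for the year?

£271.61

Days held (2014-09-28 to 2014-11-28): 62 out of 365
Tax = £82,000 × 1.95% × 62/365 = £271.6110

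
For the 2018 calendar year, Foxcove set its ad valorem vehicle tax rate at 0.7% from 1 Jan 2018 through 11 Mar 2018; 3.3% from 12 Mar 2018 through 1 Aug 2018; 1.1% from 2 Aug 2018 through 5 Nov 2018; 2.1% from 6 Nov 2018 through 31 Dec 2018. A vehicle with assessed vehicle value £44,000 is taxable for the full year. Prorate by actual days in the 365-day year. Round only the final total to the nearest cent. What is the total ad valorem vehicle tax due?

1 Jan – 11 Mar 2018: 70 days at 0.7% → £44,000 × 0.7% × 70/365 = £59.0685
12 Mar – 1 Aug 2018: 143 days at 3.3% → £44,000 × 3.3% × 143/365 = £568.8658
2 Aug – 5 Nov 2018: 96 days at 1.1% → £44,000 × 1.1% × 96/365 = £127.2986
6 Nov – 31 Dec 2018: 56 days at 2.1% → £44,000 × 2.1% × 56/365 = £141.7644
Total = £896.9973

£897.00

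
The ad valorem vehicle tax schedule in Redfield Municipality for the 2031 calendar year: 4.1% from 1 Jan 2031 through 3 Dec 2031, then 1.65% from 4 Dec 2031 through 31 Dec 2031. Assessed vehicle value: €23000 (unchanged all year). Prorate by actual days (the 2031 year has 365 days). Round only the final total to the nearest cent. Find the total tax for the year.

1 Jan – 3 Dec 2031: 337 days at 4.1% → €23000 × 4.1% × 337/365 = €870.6603
4 Dec – 31 Dec 2031: 28 days at 1.65% → €23000 × 1.65% × 28/365 = €29.1123
Total = €899.7726

€899.77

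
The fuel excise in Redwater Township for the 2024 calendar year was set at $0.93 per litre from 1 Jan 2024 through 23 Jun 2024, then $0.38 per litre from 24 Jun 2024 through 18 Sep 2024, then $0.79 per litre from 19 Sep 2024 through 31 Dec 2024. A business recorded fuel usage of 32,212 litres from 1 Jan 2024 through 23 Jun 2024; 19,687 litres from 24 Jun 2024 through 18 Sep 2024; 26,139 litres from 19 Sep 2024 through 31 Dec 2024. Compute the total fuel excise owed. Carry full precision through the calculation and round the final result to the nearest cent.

$58,088.03

1 Jan – 23 Jun 2024: 32,212 litres at $0.93/litre → $29,957.16
24 Jun – 18 Sep 2024: 19,687 litres at $0.38/litre → $7,481.06
19 Sep – 31 Dec 2024: 26,139 litres at $0.79/litre → $20,649.81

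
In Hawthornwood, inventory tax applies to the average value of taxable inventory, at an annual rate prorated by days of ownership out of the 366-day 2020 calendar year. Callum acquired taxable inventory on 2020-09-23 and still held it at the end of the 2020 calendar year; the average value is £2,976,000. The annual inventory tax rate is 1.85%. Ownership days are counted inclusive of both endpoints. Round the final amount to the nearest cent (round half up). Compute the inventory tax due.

£15,042.62

Days held (2020-09-23 to 2020-12-31): 100 out of 366
Tax = £2,976,000 × 1.85% × 100/366 = £15,042.6230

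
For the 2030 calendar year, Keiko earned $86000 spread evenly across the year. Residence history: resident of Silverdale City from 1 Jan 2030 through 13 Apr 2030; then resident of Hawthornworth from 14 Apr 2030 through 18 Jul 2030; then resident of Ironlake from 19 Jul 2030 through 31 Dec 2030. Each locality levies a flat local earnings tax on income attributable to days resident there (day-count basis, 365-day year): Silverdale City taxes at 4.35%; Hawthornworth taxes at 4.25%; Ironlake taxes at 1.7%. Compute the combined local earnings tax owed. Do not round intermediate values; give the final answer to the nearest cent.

$2681.90

Silverdale City, 1 Jan – 13 Apr 2030: 103 days → $86000 × 4.35% × 103/365 = $1055.6795
Hawthornworth, 14 Apr – 18 Jul 2030: 96 days → $86000 × 4.25% × 96/365 = $961.3151
Ironlake, 19 Jul – 31 Dec 2030: 166 days → $86000 × 1.7% × 166/365 = $664.9096
Total = $2681.9041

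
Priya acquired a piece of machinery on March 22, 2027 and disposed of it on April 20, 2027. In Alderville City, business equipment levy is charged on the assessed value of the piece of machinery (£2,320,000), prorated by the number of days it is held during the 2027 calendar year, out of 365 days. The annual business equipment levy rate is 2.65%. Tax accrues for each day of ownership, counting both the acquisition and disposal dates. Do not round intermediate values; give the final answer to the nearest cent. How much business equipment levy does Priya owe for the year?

Days held (March 22 – April 20, 2027): 30 out of 365
Tax = £2,320,000 × 2.65% × 30/365 = £5,053.1507

£5,053.15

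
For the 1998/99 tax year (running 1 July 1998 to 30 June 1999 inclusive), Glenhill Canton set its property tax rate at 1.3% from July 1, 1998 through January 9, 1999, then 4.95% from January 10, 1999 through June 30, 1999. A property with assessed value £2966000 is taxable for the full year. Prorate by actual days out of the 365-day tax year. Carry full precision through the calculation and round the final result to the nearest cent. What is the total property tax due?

July 1, 1998 – January 9, 1999: 193 days at 1.3% → £2966000 × 1.3% × 193/365 = £20388.2027
January 10 – June 30, 1999: 172 days at 4.95% → £2966000 × 4.95% × 172/365 = £69184.9973
Total = £89573.2000

£89573.20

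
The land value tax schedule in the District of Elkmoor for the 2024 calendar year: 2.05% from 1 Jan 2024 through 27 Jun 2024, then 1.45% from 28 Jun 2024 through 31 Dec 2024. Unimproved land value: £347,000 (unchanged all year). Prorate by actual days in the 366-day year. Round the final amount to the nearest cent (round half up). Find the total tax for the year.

£6,049.75

1 Jan – 27 Jun 2024: 179 days at 2.05% → £347,000 × 2.05% × 179/366 = £3,479.0068
28 Jun – 31 Dec 2024: 187 days at 1.45% → £347,000 × 1.45% × 187/366 = £2,570.7391
Total = £6,049.7459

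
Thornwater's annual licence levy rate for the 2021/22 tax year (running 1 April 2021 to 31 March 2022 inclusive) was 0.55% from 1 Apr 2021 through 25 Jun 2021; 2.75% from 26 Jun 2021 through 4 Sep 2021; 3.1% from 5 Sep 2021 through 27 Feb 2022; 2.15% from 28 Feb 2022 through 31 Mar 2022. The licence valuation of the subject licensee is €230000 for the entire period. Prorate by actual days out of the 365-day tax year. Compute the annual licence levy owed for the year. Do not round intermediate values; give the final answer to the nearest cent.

€5399.96

1 Apr – 25 Jun 2021: 86 days at 0.55% → €230000 × 0.55% × 86/365 = €298.0548
26 Jun – 4 Sep 2021: 71 days at 2.75% → €230000 × 2.75% × 71/365 = €1230.3425
5 Sep 2021 – 27 Feb 2022: 176 days at 3.1% → €230000 × 3.1% × 176/365 = €3438.0274
28 Feb – 31 Mar 2022: 32 days at 2.15% → €230000 × 2.15% × 32/365 = €433.5342
Total = €5399.9589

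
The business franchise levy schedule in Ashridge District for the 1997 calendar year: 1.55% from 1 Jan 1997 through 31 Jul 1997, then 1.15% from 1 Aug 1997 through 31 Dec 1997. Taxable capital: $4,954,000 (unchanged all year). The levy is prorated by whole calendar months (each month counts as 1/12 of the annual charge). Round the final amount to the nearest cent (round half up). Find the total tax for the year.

1 Jan – 31 Jul 1997: 7 months at 1.55% → $4,954,000 × 1.55% × 7/12 = $44,792.4167
1 Aug – 31 Dec 1997: 5 months at 1.15% → $4,954,000 × 1.15% × 5/12 = $23,737.9167
Total = $68,530.3333

$68,530.33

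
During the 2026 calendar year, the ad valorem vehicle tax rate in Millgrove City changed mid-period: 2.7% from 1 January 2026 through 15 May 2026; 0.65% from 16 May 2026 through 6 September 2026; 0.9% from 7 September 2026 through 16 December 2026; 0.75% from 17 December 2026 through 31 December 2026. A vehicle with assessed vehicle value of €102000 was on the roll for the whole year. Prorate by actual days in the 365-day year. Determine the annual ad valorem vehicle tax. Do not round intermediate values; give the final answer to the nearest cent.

1 January – 15 May 2026: 135 days at 2.7% → €102000 × 2.7% × 135/365 = €1018.6027
16 May – 6 September 2026: 114 days at 0.65% → €102000 × 0.65% × 114/365 = €207.0740
7 September – 16 December 2026: 101 days at 0.9% → €102000 × 0.9% × 101/365 = €254.0219
17 December – 31 December 2026: 15 days at 0.75% → €102000 × 0.75% × 15/365 = €31.4384
Total = €1511.1370

€1511.14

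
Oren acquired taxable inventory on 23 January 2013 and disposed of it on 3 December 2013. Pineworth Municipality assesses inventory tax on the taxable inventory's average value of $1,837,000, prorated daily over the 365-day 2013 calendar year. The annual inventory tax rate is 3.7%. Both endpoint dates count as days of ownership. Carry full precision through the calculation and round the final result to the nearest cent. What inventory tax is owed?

$58,658.18

Days held (23 January – 3 December 2013): 315 out of 365
Tax = $1,837,000 × 3.7% × 315/365 = $58,658.1781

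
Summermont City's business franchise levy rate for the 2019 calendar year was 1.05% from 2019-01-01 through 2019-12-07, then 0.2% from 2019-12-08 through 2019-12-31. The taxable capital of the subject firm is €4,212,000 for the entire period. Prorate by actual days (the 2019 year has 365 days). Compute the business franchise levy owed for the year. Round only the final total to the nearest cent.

€41,871.90

2019-01-01 to 2019-12-07: 341 days at 1.05% → €4,212,000 × 1.05% × 341/365 = €41,317.9890
2019-12-08 to 2019-12-31: 24 days at 0.2% → €4,212,000 × 0.2% × 24/365 = €553.9068
Total = €41,871.8959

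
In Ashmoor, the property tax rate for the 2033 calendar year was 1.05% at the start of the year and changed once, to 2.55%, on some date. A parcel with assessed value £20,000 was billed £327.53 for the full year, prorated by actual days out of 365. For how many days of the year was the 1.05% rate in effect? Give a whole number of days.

222 days

Let d = days at the first rate; then 365 − d days at the second rate.
£20,000 × [1.05%·d + 2.55%·(365−d)] / 365 = £327.53
Solving gives d = 222, so the new rate took effect on August 11, 2033.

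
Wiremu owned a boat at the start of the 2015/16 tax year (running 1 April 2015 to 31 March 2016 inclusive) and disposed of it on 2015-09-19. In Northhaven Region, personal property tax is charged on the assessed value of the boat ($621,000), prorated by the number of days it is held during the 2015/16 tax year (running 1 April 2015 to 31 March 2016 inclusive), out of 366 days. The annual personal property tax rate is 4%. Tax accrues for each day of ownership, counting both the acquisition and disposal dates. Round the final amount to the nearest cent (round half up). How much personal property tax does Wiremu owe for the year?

Days held (2015-04-01 to 2015-09-19): 172 out of 366
Tax = $621,000 × 4% × 172/366 = $11,673.4426

$11,673.44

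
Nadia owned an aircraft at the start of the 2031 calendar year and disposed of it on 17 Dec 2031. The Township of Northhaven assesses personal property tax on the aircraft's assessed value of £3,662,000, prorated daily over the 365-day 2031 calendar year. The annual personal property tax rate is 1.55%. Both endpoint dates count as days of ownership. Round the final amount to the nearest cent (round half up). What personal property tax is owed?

Days held (1 Jan – 17 Dec 2031): 351 out of 365
Tax = £3,662,000 × 1.55% × 351/365 = £54,583.8658

£54,583.87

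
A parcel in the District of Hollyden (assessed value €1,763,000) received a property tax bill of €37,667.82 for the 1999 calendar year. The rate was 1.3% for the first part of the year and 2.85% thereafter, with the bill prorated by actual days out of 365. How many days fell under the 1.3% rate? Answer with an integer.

168 days

Let d = days at the first rate; then 365 − d days at the second rate.
€1,763,000 × [1.3%·d + 2.85%·(365−d)] / 365 = €37,667.82
Solving gives d = 168, so the new rate took effect on June 18, 1999.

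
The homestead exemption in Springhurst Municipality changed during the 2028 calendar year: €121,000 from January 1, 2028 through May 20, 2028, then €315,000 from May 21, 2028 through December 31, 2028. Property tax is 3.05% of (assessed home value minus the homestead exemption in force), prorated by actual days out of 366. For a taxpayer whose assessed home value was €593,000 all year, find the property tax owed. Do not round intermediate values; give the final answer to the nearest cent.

€10,758.50

January 1 – May 20, 2028: 141 days, exemption €121,000 → (€593,000 − €121,000) × 3.05% × 141/366 = €5,546.0000
May 21 – December 31, 2028: 225 days, exemption €315,000 → (€593,000 − €315,000) × 3.05% × 225/366 = €5,212.5000
Total = €10,758.5000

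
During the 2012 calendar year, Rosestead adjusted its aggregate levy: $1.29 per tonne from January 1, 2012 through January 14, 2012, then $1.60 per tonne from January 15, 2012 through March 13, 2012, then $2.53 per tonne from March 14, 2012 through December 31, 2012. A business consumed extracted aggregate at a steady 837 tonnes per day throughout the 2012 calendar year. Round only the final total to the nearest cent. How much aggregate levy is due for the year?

$714,588.75

January 1 – January 14, 2012: 14 days × 837 tonnes/day = 11,718 tonnes at $1.29/tonne → $15,116.22
January 15 – March 13, 2012: 59 days × 837 tonnes/day = 49,383 tonnes at $1.60/tonne → $79,012.80
March 14 – December 31, 2012: 293 days × 837 tonnes/day = 245,241 tonnes at $2.53/tonne → $620,459.73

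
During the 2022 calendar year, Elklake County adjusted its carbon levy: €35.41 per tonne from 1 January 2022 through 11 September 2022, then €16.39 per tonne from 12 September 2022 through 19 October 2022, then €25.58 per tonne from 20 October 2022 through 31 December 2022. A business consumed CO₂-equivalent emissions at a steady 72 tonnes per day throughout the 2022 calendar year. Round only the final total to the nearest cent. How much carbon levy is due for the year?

€826869.60

1 January – 11 September 2022: 254 days × 72 tonnes/day = 18,288 tonnes at €35.41/tonne → €647578.08
12 September – 19 October 2022: 38 days × 72 tonnes/day = 2,736 tonnes at €16.39/tonne → €44843.04
20 October – 31 December 2022: 73 days × 72 tonnes/day = 5,256 tonnes at €25.58/tonne → €134448.48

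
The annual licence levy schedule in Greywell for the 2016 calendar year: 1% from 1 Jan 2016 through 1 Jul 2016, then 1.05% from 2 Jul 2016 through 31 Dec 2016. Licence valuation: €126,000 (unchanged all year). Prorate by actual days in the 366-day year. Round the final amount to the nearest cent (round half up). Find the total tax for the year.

1 Jan – 1 Jul 2016: 183 days at 1% → €126,000 × 1% × 183/366 = €630.0000
2 Jul – 31 Dec 2016: 183 days at 1.05% → €126,000 × 1.05% × 183/366 = €661.5000
Total = €1,291.5000

€1,291.50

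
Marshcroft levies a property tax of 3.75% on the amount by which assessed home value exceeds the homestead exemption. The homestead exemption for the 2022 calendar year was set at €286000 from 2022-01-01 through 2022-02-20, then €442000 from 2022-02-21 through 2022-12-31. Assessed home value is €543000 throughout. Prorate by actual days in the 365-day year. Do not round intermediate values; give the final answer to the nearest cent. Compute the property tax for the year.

€4604.90

2022-01-01 to 2022-02-20: 51 days, exemption €286000 → (€543000 − €286000) × 3.75% × 51/365 = €1346.6096
2022-02-21 to 2022-12-31: 314 days, exemption €442000 → (€543000 − €442000) × 3.75% × 314/365 = €3258.2877
Total = €4604.8973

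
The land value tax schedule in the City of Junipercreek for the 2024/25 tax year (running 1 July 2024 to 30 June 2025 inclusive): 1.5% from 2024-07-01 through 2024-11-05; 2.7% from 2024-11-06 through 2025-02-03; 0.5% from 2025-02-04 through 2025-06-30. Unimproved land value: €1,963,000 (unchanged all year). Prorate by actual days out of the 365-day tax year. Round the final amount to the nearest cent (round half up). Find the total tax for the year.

2024-07-01 to 2024-11-05: 128 days at 1.5% → €1,963,000 × 1.5% × 128/365 = €10,325.9178
2024-11-06 to 2025-02-03: 90 days at 2.7% → €1,963,000 × 2.7% × 90/365 = €13,068.7397
2025-02-04 to 2025-06-30: 147 days at 0.5% → €1,963,000 × 0.5% × 147/365 = €3,952.8904
Total = €27,347.5479

€27,347.55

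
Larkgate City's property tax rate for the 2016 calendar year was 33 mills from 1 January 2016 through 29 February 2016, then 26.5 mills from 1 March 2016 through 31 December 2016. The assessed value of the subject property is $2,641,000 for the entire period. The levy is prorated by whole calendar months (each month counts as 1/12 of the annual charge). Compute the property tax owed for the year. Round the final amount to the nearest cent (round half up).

$72,847.58

1 January – 29 February 2016: 2 months at 33 mills → $2,641,000 × 3.3% × 2/12 = $14,525.5000
1 March – 31 December 2016: 10 months at 26.5 mills → $2,641,000 × 2.65% × 10/12 = $58,322.0833
Total = $72,847.5833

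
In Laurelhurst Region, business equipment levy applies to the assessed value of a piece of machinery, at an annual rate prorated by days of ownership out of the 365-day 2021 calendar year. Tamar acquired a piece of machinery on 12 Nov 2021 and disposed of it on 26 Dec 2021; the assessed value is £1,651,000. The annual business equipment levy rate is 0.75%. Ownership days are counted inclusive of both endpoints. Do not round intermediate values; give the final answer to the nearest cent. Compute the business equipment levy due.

£1,526.61

Days held (12 Nov – 26 Dec 2021): 45 out of 365
Tax = £1,651,000 × 0.75% × 45/365 = £1,526.6096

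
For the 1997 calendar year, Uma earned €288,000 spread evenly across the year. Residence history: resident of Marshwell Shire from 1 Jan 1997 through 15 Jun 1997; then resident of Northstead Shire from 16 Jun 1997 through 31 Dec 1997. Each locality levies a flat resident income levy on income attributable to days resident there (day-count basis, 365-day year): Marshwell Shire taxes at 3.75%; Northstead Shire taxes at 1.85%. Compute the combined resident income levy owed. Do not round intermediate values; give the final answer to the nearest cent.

€7,816.64

Marshwell Shire, 1 Jan – 15 Jun 1997: 166 days → €288,000 × 3.75% × 166/365 = €4,911.7808
Northstead Shire, 16 Jun – 31 Dec 1997: 199 days → €288,000 × 1.85% × 199/365 = €2,904.8548
Total = €7,816.6356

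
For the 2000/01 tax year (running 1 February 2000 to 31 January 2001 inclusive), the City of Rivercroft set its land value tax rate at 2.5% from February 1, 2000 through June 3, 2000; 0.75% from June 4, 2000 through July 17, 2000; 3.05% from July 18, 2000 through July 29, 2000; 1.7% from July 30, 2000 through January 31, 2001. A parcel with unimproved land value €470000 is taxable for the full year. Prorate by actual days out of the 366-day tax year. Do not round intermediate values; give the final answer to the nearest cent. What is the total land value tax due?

February 1 – June 3, 2000: 124 days at 2.5% → €470000 × 2.5% × 124/366 = €3980.8743
June 4 – July 17, 2000: 44 days at 0.75% → €470000 × 0.75% × 44/366 = €423.7705
July 18 – July 29, 2000: 12 days at 3.05% → €470000 × 3.05% × 12/366 = €470.0000
July 30, 2000 – January 31, 2001: 186 days at 1.7% → €470000 × 1.7% × 186/366 = €4060.4918
Total = €8935.1366

€8935.14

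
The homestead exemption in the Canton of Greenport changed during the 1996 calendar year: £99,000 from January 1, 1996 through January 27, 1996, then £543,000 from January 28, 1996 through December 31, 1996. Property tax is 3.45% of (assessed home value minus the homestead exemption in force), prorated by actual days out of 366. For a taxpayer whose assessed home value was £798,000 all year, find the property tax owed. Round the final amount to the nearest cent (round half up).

£9,927.52

January 1 – January 27, 1996: 27 days, exemption £99,000 → (£798,000 − £99,000) × 3.45% × 27/366 = £1,779.0123
January 28 – December 31, 1996: 339 days, exemption £543,000 → (£798,000 − £543,000) × 3.45% × 339/366 = £8,148.5041
Total = £9,927.5164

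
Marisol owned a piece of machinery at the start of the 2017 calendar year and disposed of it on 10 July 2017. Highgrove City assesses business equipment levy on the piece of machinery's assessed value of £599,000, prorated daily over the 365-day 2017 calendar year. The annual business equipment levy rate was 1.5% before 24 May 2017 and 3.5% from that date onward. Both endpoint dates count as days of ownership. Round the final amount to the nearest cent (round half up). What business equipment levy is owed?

1 January – 23 May 2017: 143 days at 1.5% → £599,000 × 1.5% × 143/365 = £3,520.1507
24 May – 10 July 2017: 48 days at 3.5% → £599,000 × 3.5% × 48/365 = £2,757.0411
Total = £6,277.1918

£6,277.19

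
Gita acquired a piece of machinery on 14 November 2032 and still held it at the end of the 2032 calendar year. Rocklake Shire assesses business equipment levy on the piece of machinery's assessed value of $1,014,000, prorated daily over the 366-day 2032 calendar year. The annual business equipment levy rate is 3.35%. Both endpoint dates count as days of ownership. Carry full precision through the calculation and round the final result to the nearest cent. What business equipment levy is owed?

$4,454.95

Days held (14 November – 31 December 2032): 48 out of 366
Tax = $1,014,000 × 3.35% × 48/366 = $4,454.9508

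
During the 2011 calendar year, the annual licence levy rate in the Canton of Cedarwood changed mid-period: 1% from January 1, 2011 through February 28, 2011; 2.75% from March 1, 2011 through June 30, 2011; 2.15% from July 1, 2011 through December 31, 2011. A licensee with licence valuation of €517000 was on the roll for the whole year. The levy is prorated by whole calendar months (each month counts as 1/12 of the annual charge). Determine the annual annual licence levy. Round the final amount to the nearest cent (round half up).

January 1 – February 28, 2011: 2 months at 1% → €517000 × 1% × 2/12 = €861.6667
March 1 – June 30, 2011: 4 months at 2.75% → €517000 × 2.75% × 4/12 = €4739.1667
July 1 – December 31, 2011: 6 months at 2.15% → €517000 × 2.15% × 6/12 = €5557.7500
Total = €11158.5833

€11158.58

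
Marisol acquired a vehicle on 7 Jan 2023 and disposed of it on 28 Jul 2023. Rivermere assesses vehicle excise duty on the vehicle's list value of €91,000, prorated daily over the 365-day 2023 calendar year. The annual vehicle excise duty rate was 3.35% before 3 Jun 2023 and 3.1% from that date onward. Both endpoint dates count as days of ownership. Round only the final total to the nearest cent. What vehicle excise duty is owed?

7 Jan – 2 Jun 2023: 147 days at 3.35% → €91,000 × 3.35% × 147/365 = €1,227.7521
3 Jun – 28 Jul 2023: 56 days at 3.1% → €91,000 × 3.1% × 56/365 = €432.8110
Total = €1,660.5630

€1,660.56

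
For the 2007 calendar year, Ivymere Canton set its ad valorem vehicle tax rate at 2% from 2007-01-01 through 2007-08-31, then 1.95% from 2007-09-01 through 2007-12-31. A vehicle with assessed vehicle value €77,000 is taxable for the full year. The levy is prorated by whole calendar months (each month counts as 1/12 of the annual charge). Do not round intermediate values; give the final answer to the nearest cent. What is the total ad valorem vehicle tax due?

€1,527.17

2007-01-01 to 2007-08-31: 8 months at 2% → €77,000 × 2% × 8/12 = €1,026.6667
2007-09-01 to 2007-12-31: 4 months at 1.95% → €77,000 × 1.95% × 4/12 = €500.5000
Total = €1,527.1667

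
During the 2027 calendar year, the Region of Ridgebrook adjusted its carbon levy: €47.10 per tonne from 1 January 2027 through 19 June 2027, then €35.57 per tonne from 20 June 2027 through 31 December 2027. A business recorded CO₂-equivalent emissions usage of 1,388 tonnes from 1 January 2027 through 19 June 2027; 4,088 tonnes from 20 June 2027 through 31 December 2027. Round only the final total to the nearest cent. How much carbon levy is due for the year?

€210,784.96

1 January – 19 June 2027: 1,388 tonnes at €47.10/tonne → €65,374.80
20 June – 31 December 2027: 4,088 tonnes at €35.57/tonne → €145,410.16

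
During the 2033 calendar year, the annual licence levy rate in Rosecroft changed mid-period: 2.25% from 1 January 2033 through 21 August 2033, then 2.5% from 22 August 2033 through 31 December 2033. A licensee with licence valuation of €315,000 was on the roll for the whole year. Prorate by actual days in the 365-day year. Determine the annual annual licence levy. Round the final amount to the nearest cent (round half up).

1 January – 21 August 2033: 233 days at 2.25% → €315,000 × 2.25% × 233/365 = €4,524.3493
22 August – 31 December 2033: 132 days at 2.5% → €315,000 × 2.5% × 132/365 = €2,847.9452
Total = €7,372.2945

€7,372.29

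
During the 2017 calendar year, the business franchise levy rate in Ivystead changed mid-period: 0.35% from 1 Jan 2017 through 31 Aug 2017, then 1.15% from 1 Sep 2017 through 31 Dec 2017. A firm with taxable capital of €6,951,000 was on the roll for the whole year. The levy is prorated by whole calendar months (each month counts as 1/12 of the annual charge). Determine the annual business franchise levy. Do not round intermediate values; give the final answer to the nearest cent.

1 Jan – 31 Aug 2017: 8 months at 0.35% → €6,951,000 × 0.35% × 8/12 = €16,219.0000
1 Sep – 31 Dec 2017: 4 months at 1.15% → €6,951,000 × 1.15% × 4/12 = €26,645.5000
Total = €42,864.5000

€42,864.50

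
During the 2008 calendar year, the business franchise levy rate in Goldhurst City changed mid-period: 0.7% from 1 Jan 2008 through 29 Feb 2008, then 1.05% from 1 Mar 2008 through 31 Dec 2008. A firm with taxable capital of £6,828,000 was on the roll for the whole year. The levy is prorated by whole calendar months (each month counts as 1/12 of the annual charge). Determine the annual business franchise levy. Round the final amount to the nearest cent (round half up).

£67,711.00

1 Jan – 29 Feb 2008: 2 months at 0.7% → £6,828,000 × 0.7% × 2/12 = £7,966.0000
1 Mar – 31 Dec 2008: 10 months at 1.05% → £6,828,000 × 1.05% × 10/12 = £59,745.0000
Total = £67,711.0000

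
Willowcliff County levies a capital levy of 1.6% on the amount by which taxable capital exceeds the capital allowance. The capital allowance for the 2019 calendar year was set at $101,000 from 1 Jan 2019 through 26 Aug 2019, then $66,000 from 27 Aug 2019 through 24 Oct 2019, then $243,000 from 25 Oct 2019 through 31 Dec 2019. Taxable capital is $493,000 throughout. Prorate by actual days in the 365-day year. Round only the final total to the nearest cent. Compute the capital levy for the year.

1 Jan – 26 Aug 2019: 238 days, exemption $101,000 → ($493,000 − $101,000) × 1.6% × 238/365 = $4,089.6877
27 Aug – 24 Oct 2019: 59 days, exemption $66,000 → ($493,000 − $66,000) × 1.6% × 59/365 = $1,104.3507
25 Oct – 31 Dec 2019: 68 days, exemption $243,000 → ($493,000 − $243,000) × 1.6% × 68/365 = $745.2055
Total = $5,939.2438

$5,939.24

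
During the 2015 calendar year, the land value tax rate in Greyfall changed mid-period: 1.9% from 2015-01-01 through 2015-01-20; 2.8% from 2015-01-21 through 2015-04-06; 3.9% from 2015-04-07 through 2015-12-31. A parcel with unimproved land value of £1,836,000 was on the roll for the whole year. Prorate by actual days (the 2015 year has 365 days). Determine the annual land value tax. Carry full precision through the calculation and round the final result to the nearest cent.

£65,386.75

2015-01-01 to 2015-01-20: 20 days at 1.9% → £1,836,000 × 1.9% × 20/365 = £1,911.4521
2015-01-21 to 2015-04-06: 76 days at 2.8% → £1,836,000 × 2.8% × 76/365 = £10,704.1315
2015-04-07 to 2015-12-31: 269 days at 3.9% → £1,836,000 × 3.9% × 269/365 = £52,771.1671
Total = £65,386.7507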